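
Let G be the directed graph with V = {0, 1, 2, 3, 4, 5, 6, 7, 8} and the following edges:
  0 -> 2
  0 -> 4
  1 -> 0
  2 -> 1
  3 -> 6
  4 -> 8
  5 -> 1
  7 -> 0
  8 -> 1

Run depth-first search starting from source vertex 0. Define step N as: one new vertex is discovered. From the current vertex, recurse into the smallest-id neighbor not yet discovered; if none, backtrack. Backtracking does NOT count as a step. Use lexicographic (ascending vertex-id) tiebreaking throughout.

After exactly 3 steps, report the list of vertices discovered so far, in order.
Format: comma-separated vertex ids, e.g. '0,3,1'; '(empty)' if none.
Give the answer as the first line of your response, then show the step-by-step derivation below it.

0,2,1

step 1: discover 0; path=0; order=0
step 2: discover 2; path=0>2; order=0,2
step 3: discover 1; path=0>2>1; order=0,2,1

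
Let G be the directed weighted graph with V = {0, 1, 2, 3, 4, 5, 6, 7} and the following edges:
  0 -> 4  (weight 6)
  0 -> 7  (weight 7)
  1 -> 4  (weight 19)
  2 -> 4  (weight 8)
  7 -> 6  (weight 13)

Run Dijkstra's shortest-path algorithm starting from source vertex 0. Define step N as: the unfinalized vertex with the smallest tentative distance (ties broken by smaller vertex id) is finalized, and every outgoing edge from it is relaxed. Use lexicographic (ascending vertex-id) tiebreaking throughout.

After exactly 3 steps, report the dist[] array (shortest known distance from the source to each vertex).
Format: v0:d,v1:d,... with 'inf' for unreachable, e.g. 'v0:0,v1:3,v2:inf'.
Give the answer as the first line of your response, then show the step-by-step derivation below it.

v0:0,v1:inf,v2:inf,v3:inf,v4:6,v5:inf,v6:20,v7:7

step 1: dist = v0:0,v1:inf,v2:inf,v3:inf,v4:6,v5:inf,v6:inf,v7:7
step 2: dist = v0:0,v1:inf,v2:inf,v3:inf,v4:6,v5:inf,v6:inf,v7:7
step 3: dist = v0:0,v1:inf,v2:inf,v3:inf,v4:6,v5:inf,v6:20,v7:7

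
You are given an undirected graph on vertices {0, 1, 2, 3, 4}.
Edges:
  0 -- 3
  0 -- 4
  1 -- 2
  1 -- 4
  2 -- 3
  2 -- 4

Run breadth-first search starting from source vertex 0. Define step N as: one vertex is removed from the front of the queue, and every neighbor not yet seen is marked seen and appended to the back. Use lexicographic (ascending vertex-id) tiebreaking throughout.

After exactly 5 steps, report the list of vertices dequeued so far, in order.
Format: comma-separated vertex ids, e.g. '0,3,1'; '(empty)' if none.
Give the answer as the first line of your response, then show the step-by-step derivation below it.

0,3,4,2,1

step 1: dequeue 0; queue=[3,4]; order=0
step 2: dequeue 3; queue=[4,2]; order=0,3
step 3: dequeue 4; queue=[2,1]; order=0,3,4
step 4: dequeue 2; queue=[1]; order=0,3,4,2
step 5: dequeue 1; queue=[(empty)]; order=0,3,4,2,1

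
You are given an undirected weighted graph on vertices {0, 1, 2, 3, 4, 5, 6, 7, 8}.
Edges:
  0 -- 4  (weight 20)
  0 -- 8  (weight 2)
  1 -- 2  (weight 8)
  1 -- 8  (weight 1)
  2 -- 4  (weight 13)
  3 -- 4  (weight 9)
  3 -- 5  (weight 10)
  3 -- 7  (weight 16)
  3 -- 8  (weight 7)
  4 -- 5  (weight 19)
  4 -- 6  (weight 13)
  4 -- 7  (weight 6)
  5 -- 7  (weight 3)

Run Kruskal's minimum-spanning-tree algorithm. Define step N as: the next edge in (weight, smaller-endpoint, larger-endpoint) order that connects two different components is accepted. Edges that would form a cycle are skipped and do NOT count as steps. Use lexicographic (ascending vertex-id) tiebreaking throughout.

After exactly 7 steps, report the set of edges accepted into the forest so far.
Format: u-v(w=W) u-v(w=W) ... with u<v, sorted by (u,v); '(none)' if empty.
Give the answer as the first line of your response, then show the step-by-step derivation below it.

0-8(w=2) 1-2(w=8) 1-8(w=1) 3-4(w=9) 3-8(w=7) 4-7(w=6) 5-7(w=3)

step 1: add edge 1-8 (w=1); MST = {1-8(w=1)}
step 2: add edge 0-8 (w=2); MST = {0-8(w=2) 1-8(w=1)}
step 3: add edge 5-7 (w=3); MST = {0-8(w=2) 1-8(w=1) 5-7(w=3)}
step 4: add edge 4-7 (w=6); MST = {0-8(w=2) 1-8(w=1) 4-7(w=6) 5-7(w=3)}
step 5: add edge 3-8 (w=7); MST = {0-8(w=2) 1-8(w=1) 3-8(w=7) 4-7(w=6) 5-7(w=3)}
step 6: add edge 1-2 (w=8); MST = {0-8(w=2) 1-2(w=8) 1-8(w=1) 3-8(w=7) 4-7(w=6) 5-7(w=3)}
step 7: add edge 3-4 (w=9); MST = {0-8(w=2) 1-2(w=8) 1-8(w=1) 3-4(w=9) 3-8(w=7) 4-7(w=6) 5-7(w=3)}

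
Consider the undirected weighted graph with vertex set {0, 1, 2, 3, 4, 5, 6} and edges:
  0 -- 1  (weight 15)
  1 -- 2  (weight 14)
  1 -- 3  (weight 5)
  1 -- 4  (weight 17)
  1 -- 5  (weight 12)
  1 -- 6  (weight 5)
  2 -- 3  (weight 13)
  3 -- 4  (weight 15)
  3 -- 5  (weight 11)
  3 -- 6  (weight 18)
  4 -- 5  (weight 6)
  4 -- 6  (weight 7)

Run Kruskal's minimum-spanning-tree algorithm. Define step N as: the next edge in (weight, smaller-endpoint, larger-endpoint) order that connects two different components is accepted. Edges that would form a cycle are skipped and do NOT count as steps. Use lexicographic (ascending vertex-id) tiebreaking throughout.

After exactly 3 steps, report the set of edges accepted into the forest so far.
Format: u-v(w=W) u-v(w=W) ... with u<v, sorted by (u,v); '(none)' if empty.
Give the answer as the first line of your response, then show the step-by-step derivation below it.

1-3(w=5) 1-6(w=5) 4-5(w=6)

step 1: add edge 1-3 (w=5); MST = {1-3(w=5)}
step 2: add edge 1-6 (w=5); MST = {1-3(w=5) 1-6(w=5)}
step 3: add edge 4-5 (w=6); MST = {1-3(w=5) 1-6(w=5) 4-5(w=6)}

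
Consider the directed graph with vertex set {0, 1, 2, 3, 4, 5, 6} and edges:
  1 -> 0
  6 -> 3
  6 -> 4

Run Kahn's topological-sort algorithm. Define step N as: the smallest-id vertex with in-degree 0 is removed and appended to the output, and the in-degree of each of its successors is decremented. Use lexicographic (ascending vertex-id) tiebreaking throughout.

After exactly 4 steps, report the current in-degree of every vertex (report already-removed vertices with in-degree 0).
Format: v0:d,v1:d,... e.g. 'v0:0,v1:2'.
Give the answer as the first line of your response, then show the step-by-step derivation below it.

v0:0,v1:0,v2:0,v3:1,v4:1,v5:0,v6:0

step 1: output 1; order=[1]; indeg=(0,0,0,1,1,0,0)
step 2: output 0; order=[1,0]; indeg=(0,0,0,1,1,0,0)
step 3: output 2; order=[1,0,2]; indeg=(0,0,0,1,1,0,0)
step 4: output 5; order=[1,0,2,5]; indeg=(0,0,0,1,1,0,0)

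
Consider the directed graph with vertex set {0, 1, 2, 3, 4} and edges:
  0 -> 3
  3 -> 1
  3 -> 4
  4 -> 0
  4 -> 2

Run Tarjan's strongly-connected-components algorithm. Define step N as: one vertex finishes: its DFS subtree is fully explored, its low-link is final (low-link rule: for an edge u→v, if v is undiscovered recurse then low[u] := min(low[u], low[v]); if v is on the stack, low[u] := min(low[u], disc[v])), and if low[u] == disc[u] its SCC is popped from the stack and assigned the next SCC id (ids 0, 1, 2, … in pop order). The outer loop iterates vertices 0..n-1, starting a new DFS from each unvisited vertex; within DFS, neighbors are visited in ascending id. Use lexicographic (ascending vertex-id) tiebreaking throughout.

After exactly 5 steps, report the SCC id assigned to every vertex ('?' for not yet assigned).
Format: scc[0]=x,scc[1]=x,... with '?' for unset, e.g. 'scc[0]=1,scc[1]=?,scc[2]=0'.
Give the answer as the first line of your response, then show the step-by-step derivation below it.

scc[0]=2,scc[1]=0,scc[2]=1,scc[3]=2,scc[4]=2

step 1: low=(low[0]=0,low[1]=2,low[2]=?,low[3]=1,low[4]=?); scc=(scc[0]=?,scc[1]=0,scc[2]=?,scc[3]=?,scc[4]=?)
step 2: low=(low[0]=0,low[1]=2,low[2]=4,low[3]=1,low[4]=0); scc=(scc[0]=?,scc[1]=0,scc[2]=1,scc[3]=?,scc[4]=?)
step 3: low=(low[0]=0,low[1]=2,low[2]=4,low[3]=1,low[4]=0); scc=(scc[0]=?,scc[1]=0,scc[2]=1,scc[3]=?,scc[4]=?)
step 4: low=(low[0]=0,low[1]=2,low[2]=4,low[3]=0,low[4]=0); scc=(scc[0]=?,scc[1]=0,scc[2]=1,scc[3]=?,scc[4]=?)
step 5: low=(low[0]=0,low[1]=2,low[2]=4,low[3]=0,low[4]=0); scc=(scc[0]=2,scc[1]=0,scc[2]=1,scc[3]=2,scc[4]=2)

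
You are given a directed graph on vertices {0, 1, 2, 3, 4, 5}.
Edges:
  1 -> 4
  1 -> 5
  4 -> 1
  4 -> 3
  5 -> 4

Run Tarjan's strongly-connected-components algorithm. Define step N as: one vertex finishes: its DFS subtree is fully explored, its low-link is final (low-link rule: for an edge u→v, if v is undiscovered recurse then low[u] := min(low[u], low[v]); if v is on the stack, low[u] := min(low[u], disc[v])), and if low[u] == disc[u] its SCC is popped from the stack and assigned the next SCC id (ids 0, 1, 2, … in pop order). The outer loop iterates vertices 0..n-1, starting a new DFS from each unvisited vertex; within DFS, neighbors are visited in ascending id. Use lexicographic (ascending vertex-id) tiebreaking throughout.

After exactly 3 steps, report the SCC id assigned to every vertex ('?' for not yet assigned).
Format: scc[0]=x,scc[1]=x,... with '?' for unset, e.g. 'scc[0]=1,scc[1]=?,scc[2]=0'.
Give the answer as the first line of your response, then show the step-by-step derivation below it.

scc[0]=0,scc[1]=?,scc[2]=?,scc[3]=1,scc[4]=?,scc[5]=?

step 1: low=(low[0]=0,low[1]=?,low[2]=?,low[3]=?,low[4]=?,low[5]=?); scc=(scc[0]=0,scc[1]=?,scc[2]=?,scc[3]=?,scc[4]=?,scc[5]=?)
step 2: low=(low[0]=0,low[1]=1,low[2]=?,low[3]=3,low[4]=1,low[5]=?); scc=(scc[0]=0,scc[1]=?,scc[2]=?,scc[3]=1,scc[4]=?,scc[5]=?)
step 3: low=(low[0]=0,low[1]=1,low[2]=?,low[3]=3,low[4]=1,low[5]=?); scc=(scc[0]=0,scc[1]=?,scc[2]=?,scc[3]=1,scc[4]=?,scc[5]=?)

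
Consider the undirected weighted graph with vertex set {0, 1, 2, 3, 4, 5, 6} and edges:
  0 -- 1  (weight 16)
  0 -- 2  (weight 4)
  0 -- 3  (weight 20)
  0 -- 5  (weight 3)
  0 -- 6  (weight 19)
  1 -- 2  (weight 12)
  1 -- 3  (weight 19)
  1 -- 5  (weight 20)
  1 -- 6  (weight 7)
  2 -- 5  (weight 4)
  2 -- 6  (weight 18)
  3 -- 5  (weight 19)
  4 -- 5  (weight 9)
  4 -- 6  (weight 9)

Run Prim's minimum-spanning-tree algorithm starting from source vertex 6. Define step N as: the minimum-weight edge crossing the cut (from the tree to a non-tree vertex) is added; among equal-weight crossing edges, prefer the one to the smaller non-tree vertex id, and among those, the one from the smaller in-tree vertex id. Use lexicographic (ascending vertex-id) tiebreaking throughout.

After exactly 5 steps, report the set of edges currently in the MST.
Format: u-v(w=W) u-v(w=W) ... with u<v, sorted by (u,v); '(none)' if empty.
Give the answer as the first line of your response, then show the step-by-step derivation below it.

0-2(w=4) 0-5(w=3) 1-6(w=7) 4-5(w=9) 4-6(w=9)

step 1: add edge 1-6 (w=7); MST = {1-6(w=7)}
step 2: add edge 4-6 (w=9); MST = {1-6(w=7) 4-6(w=9)}
step 3: add edge 4-5 (w=9); MST = {1-6(w=7) 4-5(w=9) 4-6(w=9)}
step 4: add edge 0-5 (w=3); MST = {0-5(w=3) 1-6(w=7) 4-5(w=9) 4-6(w=9)}
step 5: add edge 0-2 (w=4); MST = {0-2(w=4) 0-5(w=3) 1-6(w=7) 4-5(w=9) 4-6(w=9)}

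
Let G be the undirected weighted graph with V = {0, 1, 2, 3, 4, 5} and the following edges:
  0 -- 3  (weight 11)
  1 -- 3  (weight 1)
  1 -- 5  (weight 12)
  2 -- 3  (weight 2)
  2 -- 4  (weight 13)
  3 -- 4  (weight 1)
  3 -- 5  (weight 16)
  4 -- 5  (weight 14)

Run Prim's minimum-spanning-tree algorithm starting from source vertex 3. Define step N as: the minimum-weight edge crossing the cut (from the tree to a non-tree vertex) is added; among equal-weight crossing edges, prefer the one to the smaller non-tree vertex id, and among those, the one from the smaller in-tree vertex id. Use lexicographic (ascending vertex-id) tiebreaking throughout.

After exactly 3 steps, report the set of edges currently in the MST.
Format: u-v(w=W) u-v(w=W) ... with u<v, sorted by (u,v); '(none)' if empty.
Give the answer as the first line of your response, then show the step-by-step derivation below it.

1-3(w=1) 2-3(w=2) 3-4(w=1)

step 1: add edge 1-3 (w=1); MST = {1-3(w=1)}
step 2: add edge 3-4 (w=1); MST = {1-3(w=1) 3-4(w=1)}
step 3: add edge 2-3 (w=2); MST = {1-3(w=1) 2-3(w=2) 3-4(w=1)}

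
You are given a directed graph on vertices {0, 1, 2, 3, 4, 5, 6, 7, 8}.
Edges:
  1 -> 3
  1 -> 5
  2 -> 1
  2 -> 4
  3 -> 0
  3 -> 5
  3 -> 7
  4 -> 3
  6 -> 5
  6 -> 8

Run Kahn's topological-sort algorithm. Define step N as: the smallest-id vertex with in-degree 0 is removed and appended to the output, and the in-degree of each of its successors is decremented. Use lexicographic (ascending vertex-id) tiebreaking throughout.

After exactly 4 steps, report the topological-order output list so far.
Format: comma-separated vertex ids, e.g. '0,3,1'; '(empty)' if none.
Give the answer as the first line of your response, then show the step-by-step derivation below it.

2,1,4,3

step 1: output 2; order=[2]; indeg=(1,0,0,2,0,3,0,1,1)
step 2: output 1; order=[2,1]; indeg=(1,0,0,1,0,2,0,1,1)
step 3: output 4; order=[2,1,4]; indeg=(1,0,0,0,0,2,0,1,1)
step 4: output 3; order=[2,1,4,3]; indeg=(0,0,0,0,0,1,0,0,1)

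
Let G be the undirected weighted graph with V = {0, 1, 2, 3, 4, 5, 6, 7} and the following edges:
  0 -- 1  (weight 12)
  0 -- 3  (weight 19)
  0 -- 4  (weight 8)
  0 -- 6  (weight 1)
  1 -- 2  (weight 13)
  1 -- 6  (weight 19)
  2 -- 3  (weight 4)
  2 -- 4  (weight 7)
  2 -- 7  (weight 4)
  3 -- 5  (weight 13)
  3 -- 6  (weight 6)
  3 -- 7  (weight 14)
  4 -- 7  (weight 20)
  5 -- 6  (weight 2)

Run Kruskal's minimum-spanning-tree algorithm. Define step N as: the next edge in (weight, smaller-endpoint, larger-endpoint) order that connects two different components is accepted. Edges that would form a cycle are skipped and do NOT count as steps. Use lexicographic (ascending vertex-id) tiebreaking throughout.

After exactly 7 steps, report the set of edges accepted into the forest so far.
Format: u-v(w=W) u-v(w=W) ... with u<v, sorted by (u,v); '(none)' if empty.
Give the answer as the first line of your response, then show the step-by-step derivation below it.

0-1(w=12) 0-6(w=1) 2-3(w=4) 2-4(w=7) 2-7(w=4) 3-6(w=6) 5-6(w=2)

step 1: add edge 0-6 (w=1); MST = {0-6(w=1)}
step 2: add edge 5-6 (w=2); MST = {0-6(w=1) 5-6(w=2)}
step 3: add edge 2-3 (w=4); MST = {0-6(w=1) 2-3(w=4) 5-6(w=2)}
step 4: add edge 2-7 (w=4); MST = {0-6(w=1) 2-3(w=4) 2-7(w=4) 5-6(w=2)}
step 5: add edge 3-6 (w=6); MST = {0-6(w=1) 2-3(w=4) 2-7(w=4) 3-6(w=6) 5-6(w=2)}
step 6: add edge 2-4 (w=7); MST = {0-6(w=1) 2-3(w=4) 2-4(w=7) 2-7(w=4) 3-6(w=6) 5-6(w=2)}
step 7: add edge 0-1 (w=12); MST = {0-1(w=12) 0-6(w=1) 2-3(w=4) 2-4(w=7) 2-7(w=4) 3-6(w=6) 5-6(w=2)}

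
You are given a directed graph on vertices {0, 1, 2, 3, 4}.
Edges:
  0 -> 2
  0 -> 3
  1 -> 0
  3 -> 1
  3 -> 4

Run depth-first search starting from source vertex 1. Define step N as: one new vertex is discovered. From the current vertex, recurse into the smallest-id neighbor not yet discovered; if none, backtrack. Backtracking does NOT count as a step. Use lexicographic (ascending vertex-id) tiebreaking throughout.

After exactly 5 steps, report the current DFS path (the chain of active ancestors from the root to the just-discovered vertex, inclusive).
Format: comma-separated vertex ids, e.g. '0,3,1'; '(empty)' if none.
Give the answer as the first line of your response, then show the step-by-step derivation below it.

1,0,3,4

step 1: discover 1; path=1; order=1
step 2: discover 0; path=1>0; order=1,0
step 3: discover 2; path=1>0>2; order=1,0,2
step 4: discover 3; path=1>0>3; order=1,0,2,3
step 5: discover 4; path=1>0>3>4; order=1,0,2,3,4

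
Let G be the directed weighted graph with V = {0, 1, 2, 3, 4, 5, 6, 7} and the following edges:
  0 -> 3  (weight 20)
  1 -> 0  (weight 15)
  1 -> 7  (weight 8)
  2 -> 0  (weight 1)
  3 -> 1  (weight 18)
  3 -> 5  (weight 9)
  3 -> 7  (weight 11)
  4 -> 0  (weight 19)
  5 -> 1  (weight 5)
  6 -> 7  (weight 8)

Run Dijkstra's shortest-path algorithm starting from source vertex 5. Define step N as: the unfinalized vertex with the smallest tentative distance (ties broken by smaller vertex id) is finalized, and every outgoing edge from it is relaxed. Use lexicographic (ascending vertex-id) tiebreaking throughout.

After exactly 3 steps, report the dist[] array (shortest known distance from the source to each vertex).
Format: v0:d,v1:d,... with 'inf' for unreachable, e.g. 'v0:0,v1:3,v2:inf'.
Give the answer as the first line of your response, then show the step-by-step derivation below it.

v0:20,v1:5,v2:inf,v3:inf,v4:inf,v5:0,v6:inf,v7:13

step 1: dist = v0:inf,v1:5,v2:inf,v3:inf,v4:inf,v5:0,v6:inf,v7:inf
step 2: dist = v0:20,v1:5,v2:inf,v3:inf,v4:inf,v5:0,v6:inf,v7:13
step 3: dist = v0:20,v1:5,v2:inf,v3:inf,v4:inf,v5:0,v6:inf,v7:13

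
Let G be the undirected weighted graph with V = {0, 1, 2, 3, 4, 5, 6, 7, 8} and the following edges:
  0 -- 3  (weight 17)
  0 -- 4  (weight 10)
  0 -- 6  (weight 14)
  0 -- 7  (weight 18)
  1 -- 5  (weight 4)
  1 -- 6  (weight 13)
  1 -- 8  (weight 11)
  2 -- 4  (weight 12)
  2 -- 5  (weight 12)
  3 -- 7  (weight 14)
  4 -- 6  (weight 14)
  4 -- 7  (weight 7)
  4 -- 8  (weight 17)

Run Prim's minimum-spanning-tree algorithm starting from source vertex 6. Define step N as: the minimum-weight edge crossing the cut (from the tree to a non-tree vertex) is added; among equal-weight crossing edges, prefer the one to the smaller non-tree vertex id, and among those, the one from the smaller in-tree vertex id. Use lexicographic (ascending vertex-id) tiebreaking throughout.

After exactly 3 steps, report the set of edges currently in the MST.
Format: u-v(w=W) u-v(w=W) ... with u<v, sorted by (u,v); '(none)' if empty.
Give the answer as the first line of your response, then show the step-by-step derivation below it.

1-5(w=4) 1-6(w=13) 1-8(w=11)

step 1: add edge 1-6 (w=13); MST = {1-6(w=13)}
step 2: add edge 1-5 (w=4); MST = {1-5(w=4) 1-6(w=13)}
step 3: add edge 1-8 (w=11); MST = {1-5(w=4) 1-6(w=13) 1-8(w=11)}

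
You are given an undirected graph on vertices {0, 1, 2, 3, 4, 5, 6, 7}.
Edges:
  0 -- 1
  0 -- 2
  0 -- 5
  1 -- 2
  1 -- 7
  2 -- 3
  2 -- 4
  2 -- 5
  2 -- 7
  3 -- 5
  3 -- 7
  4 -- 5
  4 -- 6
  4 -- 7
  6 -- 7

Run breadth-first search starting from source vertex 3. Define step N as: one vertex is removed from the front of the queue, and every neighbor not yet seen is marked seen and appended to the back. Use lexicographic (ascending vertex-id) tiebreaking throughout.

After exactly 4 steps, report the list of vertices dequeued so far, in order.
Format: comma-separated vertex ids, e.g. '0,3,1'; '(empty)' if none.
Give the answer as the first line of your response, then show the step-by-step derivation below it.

3,2,5,7

step 1: dequeue 3; queue=[2,5,7]; order=3
step 2: dequeue 2; queue=[5,7,0,1,4]; order=3,2
step 3: dequeue 5; queue=[7,0,1,4]; order=3,2,5
step 4: dequeue 7; queue=[0,1,4,6]; order=3,2,5,7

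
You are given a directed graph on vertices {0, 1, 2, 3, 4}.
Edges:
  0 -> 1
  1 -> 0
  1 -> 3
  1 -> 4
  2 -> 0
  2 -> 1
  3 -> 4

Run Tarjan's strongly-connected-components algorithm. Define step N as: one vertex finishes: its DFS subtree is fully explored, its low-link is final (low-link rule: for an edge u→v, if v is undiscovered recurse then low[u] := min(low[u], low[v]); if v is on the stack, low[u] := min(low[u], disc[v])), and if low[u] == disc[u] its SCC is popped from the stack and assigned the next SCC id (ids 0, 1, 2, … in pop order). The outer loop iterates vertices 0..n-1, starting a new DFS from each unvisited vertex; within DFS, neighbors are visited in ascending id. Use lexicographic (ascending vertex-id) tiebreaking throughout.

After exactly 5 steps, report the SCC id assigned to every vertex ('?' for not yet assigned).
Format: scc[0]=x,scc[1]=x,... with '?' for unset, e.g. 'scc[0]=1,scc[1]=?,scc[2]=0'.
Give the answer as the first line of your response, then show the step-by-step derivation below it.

scc[0]=2,scc[1]=2,scc[2]=3,scc[3]=1,scc[4]=0

step 1: low=(low[0]=0,low[1]=0,low[2]=?,low[3]=2,low[4]=3); scc=(scc[0]=?,scc[1]=?,scc[2]=?,scc[3]=?,scc[4]=0)
step 2: low=(low[0]=0,low[1]=0,low[2]=?,low[3]=2,low[4]=3); scc=(scc[0]=?,scc[1]=?,scc[2]=?,scc[3]=1,scc[4]=0)
step 3: low=(low[0]=0,low[1]=0,low[2]=?,low[3]=2,low[4]=3); scc=(scc[0]=?,scc[1]=?,scc[2]=?,scc[3]=1,scc[4]=0)
step 4: low=(low[0]=0,low[1]=0,low[2]=?,low[3]=2,low[4]=3); scc=(scc[0]=2,scc[1]=2,scc[2]=?,scc[3]=1,scc[4]=0)
step 5: low=(low[0]=0,low[1]=0,low[2]=4,low[3]=2,low[4]=3); scc=(scc[0]=2,scc[1]=2,scc[2]=3,scc[3]=1,scc[4]=0)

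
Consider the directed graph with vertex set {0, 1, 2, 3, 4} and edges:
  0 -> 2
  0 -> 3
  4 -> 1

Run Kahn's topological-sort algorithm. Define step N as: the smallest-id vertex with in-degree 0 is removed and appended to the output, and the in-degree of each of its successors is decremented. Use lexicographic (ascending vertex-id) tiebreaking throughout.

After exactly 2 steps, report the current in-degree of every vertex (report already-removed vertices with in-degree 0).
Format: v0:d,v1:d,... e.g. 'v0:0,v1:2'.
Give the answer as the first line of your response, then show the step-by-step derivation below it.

v0:0,v1:1,v2:0,v3:0,v4:0

step 1: output 0; order=[0]; indeg=(0,1,0,0,0)
step 2: output 2; order=[0,2]; indeg=(0,1,0,0,0)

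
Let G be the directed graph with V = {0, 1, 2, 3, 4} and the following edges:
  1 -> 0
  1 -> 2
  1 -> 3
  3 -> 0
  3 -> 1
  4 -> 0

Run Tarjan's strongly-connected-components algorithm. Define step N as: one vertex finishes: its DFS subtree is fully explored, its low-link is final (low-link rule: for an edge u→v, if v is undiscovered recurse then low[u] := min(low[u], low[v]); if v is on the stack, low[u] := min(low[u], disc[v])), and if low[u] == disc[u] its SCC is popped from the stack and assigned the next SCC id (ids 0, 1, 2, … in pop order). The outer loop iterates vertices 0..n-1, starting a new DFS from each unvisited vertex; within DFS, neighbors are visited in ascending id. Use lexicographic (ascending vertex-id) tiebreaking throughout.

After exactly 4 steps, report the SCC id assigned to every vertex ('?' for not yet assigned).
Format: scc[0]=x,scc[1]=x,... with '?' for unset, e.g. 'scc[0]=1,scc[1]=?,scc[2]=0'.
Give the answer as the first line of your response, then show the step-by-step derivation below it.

scc[0]=0,scc[1]=2,scc[2]=1,scc[3]=2,scc[4]=?

step 1: low=(low[0]=0,low[1]=?,low[2]=?,low[3]=?,low[4]=?); scc=(scc[0]=0,scc[1]=?,scc[2]=?,scc[3]=?,scc[4]=?)
step 2: low=(low[0]=0,low[1]=1,low[2]=2,low[3]=?,low[4]=?); scc=(scc[0]=0,scc[1]=?,scc[2]=1,scc[3]=?,scc[4]=?)
step 3: low=(low[0]=0,low[1]=1,low[2]=2,low[3]=1,low[4]=?); scc=(scc[0]=0,scc[1]=?,scc[2]=1,scc[3]=?,scc[4]=?)
step 4: low=(low[0]=0,low[1]=1,low[2]=2,low[3]=1,low[4]=?); scc=(scc[0]=0,scc[1]=2,scc[2]=1,scc[3]=2,scc[4]=?)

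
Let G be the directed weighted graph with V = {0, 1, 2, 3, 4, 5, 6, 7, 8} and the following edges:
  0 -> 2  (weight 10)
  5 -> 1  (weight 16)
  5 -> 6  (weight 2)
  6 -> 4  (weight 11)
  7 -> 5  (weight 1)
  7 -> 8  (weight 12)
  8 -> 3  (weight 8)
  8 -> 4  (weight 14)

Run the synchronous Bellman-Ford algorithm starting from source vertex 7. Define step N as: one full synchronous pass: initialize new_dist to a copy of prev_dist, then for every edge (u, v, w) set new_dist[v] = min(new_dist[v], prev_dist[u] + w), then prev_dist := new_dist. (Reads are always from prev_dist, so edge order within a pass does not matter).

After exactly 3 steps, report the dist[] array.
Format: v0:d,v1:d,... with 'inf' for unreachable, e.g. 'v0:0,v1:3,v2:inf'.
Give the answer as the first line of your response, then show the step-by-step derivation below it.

v0:inf,v1:17,v2:inf,v3:20,v4:14,v5:1,v6:3,v7:0,v8:12

step 1: dist = v0:inf,v1:inf,v2:inf,v3:inf,v4:inf,v5:1,v6:inf,v7:0,v8:12
step 2: dist = v0:inf,v1:17,v2:inf,v3:20,v4:26,v5:1,v6:3,v7:0,v8:12
step 3: dist = v0:inf,v1:17,v2:inf,v3:20,v4:14,v5:1,v6:3,v7:0,v8:12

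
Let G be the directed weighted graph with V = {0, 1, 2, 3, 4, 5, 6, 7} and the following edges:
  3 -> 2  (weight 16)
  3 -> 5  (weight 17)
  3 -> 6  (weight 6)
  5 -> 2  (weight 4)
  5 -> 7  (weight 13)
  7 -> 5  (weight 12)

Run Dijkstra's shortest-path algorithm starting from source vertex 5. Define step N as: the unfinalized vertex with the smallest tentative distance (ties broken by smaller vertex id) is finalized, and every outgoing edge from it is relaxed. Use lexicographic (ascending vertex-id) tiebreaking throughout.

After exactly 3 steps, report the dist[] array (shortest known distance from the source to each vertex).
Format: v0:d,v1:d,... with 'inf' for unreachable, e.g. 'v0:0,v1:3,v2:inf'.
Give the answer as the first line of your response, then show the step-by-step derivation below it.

v0:inf,v1:inf,v2:4,v3:inf,v4:inf,v5:0,v6:inf,v7:13

step 1: dist = v0:inf,v1:inf,v2:4,v3:inf,v4:inf,v5:0,v6:inf,v7:13
step 2: dist = v0:inf,v1:inf,v2:4,v3:inf,v4:inf,v5:0,v6:inf,v7:13
step 3: dist = v0:inf,v1:inf,v2:4,v3:inf,v4:inf,v5:0,v6:inf,v7:13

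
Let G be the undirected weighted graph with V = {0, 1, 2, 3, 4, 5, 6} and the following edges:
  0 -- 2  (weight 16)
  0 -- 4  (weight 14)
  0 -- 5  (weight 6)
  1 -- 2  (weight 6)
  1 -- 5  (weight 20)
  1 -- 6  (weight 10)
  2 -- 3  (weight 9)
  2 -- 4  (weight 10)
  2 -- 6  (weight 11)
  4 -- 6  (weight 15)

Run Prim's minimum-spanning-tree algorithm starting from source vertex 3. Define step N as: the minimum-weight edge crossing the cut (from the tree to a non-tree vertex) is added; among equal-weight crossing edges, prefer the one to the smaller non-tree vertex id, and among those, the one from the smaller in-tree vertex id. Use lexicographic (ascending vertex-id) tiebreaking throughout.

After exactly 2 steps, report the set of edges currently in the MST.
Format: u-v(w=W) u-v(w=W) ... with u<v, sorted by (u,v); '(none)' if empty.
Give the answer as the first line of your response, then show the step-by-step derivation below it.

1-2(w=6) 2-3(w=9)

step 1: add edge 2-3 (w=9); MST = {2-3(w=9)}
step 2: add edge 1-2 (w=6); MST = {1-2(w=6) 2-3(w=9)}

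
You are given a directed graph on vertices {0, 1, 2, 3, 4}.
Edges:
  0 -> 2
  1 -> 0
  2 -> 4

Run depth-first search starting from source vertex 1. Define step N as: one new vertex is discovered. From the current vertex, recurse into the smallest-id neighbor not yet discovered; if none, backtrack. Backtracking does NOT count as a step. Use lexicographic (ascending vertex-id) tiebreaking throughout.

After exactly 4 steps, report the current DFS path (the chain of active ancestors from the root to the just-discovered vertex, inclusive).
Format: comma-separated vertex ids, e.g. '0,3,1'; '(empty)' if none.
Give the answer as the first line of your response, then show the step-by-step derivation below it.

1,0,2,4

step 1: discover 1; path=1; order=1
step 2: discover 0; path=1>0; order=1,0
step 3: discover 2; path=1>0>2; order=1,0,2
step 4: discover 4; path=1>0>2>4; order=1,0,2,4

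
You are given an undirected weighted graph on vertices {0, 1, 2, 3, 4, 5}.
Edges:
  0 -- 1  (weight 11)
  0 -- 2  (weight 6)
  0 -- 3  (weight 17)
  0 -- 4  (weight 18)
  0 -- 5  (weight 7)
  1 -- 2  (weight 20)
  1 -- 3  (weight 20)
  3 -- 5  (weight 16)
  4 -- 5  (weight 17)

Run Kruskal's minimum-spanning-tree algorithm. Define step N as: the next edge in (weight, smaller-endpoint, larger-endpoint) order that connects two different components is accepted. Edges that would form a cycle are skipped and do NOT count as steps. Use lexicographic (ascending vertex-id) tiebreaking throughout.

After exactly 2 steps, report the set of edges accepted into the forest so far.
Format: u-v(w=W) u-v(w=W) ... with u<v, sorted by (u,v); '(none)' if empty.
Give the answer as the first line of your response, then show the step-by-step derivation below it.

0-2(w=6) 0-5(w=7)

step 1: add edge 0-2 (w=6); MST = {0-2(w=6)}
step 2: add edge 0-5 (w=7); MST = {0-2(w=6) 0-5(w=7)}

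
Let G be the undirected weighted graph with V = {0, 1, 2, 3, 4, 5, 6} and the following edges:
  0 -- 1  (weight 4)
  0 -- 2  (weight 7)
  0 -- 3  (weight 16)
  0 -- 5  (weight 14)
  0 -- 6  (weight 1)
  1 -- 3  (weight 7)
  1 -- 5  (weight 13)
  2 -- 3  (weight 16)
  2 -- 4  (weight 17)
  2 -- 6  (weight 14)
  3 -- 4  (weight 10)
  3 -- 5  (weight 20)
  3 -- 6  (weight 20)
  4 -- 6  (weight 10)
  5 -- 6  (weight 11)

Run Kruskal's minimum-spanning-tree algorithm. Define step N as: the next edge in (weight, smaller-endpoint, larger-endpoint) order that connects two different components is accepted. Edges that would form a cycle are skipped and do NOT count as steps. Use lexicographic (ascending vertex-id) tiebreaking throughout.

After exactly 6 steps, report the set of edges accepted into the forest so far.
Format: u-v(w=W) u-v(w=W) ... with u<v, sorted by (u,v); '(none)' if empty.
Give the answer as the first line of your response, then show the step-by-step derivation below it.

0-1(w=4) 0-2(w=7) 0-6(w=1) 1-3(w=7) 3-4(w=10) 5-6(w=11)

step 1: add edge 0-6 (w=1); MST = {0-6(w=1)}
step 2: add edge 0-1 (w=4); MST = {0-1(w=4) 0-6(w=1)}
step 3: add edge 0-2 (w=7); MST = {0-1(w=4) 0-2(w=7) 0-6(w=1)}
step 4: add edge 1-3 (w=7); MST = {0-1(w=4) 0-2(w=7) 0-6(w=1) 1-3(w=7)}
step 5: add edge 3-4 (w=10); MST = {0-1(w=4) 0-2(w=7) 0-6(w=1) 1-3(w=7) 3-4(w=10)}
step 6: add edge 5-6 (w=11); MST = {0-1(w=4) 0-2(w=7) 0-6(w=1) 1-3(w=7) 3-4(w=10) 5-6(w=11)}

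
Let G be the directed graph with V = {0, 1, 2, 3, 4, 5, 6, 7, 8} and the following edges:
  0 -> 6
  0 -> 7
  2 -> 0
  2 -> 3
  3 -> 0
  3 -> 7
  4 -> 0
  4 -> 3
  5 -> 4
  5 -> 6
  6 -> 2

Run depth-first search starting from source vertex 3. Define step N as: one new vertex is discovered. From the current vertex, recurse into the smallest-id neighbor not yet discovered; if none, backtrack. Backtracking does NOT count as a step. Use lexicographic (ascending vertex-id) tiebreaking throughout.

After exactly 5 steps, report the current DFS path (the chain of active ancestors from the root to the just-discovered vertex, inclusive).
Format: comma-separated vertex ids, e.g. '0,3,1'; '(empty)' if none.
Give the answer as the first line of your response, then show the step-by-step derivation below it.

3,0,7

step 1: discover 3; path=3; order=3
step 2: discover 0; path=3>0; order=3,0
step 3: discover 6; path=3>0>6; order=3,0,6
step 4: discover 2; path=3>0>6>2; order=3,0,6,2
step 5: discover 7; path=3>0>7; order=3,0,6,2,7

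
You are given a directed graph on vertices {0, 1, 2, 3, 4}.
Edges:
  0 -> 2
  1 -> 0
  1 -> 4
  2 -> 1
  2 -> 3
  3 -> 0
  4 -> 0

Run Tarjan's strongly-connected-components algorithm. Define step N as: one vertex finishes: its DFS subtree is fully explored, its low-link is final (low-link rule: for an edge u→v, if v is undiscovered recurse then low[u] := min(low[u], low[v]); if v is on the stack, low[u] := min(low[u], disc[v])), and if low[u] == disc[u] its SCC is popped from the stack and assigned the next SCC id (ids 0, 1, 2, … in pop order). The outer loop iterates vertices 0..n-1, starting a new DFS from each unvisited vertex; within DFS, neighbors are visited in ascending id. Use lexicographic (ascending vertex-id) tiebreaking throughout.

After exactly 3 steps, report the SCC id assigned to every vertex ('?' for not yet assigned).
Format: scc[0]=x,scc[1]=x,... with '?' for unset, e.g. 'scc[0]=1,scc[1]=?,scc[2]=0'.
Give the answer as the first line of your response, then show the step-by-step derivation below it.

scc[0]=?,scc[1]=?,scc[2]=?,scc[3]=?,scc[4]=?

step 1: low=(low[0]=0,low[1]=0,low[2]=1,low[3]=?,low[4]=0); scc=(scc[0]=?,scc[1]=?,scc[2]=?,scc[3]=?,scc[4]=?)
step 2: low=(low[0]=0,low[1]=0,low[2]=1,low[3]=?,low[4]=0); scc=(scc[0]=?,scc[1]=?,scc[2]=?,scc[3]=?,scc[4]=?)
step 3: low=(low[0]=0,low[1]=0,low[2]=0,low[3]=0,low[4]=0); scc=(scc[0]=?,scc[1]=?,scc[2]=?,scc[3]=?,scc[4]=?)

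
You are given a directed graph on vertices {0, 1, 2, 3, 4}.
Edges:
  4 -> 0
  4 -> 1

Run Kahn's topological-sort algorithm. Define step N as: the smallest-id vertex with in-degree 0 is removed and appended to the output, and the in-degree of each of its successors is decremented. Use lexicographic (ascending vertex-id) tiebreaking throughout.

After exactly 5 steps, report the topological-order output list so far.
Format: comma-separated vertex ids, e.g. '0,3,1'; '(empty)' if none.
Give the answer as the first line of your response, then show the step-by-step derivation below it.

2,3,4,0,1

step 1: output 2; order=[2]; indeg=(1,1,0,0,0)
step 2: output 3; order=[2,3]; indeg=(1,1,0,0,0)
step 3: output 4; order=[2,3,4]; indeg=(0,0,0,0,0)
step 4: output 0; order=[2,3,4,0]; indeg=(0,0,0,0,0)
step 5: output 1; order=[2,3,4,0,1]; indeg=(0,0,0,0,0)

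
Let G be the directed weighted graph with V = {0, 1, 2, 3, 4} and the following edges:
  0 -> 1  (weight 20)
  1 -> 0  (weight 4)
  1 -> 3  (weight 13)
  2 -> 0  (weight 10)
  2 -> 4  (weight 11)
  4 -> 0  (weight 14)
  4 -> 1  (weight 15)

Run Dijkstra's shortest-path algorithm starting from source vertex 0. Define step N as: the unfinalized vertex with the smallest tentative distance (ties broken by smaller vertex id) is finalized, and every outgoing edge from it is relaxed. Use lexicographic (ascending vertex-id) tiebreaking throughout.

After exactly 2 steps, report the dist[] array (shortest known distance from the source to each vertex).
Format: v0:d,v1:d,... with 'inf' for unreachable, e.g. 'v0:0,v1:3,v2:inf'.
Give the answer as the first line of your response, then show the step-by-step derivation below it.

v0:0,v1:20,v2:inf,v3:33,v4:inf

step 1: dist = v0:0,v1:20,v2:inf,v3:inf,v4:inf
step 2: dist = v0:0,v1:20,v2:inf,v3:33,v4:inf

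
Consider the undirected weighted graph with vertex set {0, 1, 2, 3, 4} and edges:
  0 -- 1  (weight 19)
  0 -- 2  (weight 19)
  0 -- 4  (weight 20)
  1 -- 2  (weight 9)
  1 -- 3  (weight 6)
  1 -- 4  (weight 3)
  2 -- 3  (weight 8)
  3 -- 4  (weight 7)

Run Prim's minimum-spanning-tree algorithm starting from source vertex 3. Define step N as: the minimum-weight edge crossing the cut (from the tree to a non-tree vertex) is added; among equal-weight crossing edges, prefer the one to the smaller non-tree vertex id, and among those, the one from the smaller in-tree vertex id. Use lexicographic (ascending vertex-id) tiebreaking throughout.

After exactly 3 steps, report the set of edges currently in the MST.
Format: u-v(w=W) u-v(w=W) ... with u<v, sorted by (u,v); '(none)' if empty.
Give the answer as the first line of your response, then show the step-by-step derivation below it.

1-3(w=6) 1-4(w=3) 2-3(w=8)

step 1: add edge 1-3 (w=6); MST = {1-3(w=6)}
step 2: add edge 1-4 (w=3); MST = {1-3(w=6) 1-4(w=3)}
step 3: add edge 2-3 (w=8); MST = {1-3(w=6) 1-4(w=3) 2-3(w=8)}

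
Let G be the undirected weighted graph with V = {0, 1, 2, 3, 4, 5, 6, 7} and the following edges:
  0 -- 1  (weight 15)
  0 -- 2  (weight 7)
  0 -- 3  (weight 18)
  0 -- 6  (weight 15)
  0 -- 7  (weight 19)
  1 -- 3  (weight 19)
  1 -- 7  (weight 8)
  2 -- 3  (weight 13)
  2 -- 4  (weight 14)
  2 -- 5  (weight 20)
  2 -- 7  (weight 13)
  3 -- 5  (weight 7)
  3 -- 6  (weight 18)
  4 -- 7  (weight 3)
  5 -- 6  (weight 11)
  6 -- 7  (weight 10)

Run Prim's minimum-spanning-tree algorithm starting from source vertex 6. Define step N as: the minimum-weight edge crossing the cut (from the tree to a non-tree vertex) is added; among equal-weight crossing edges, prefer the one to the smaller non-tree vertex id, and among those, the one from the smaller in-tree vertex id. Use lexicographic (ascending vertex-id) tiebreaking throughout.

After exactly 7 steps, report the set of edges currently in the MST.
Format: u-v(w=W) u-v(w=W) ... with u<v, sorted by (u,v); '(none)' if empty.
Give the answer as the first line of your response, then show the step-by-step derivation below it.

0-2(w=7) 1-7(w=8) 2-3(w=13) 3-5(w=7) 4-7(w=3) 5-6(w=11) 6-7(w=10)

step 1: add edge 6-7 (w=10); MST = {6-7(w=10)}
step 2: add edge 4-7 (w=3); MST = {4-7(w=3) 6-7(w=10)}
step 3: add edge 1-7 (w=8); MST = {1-7(w=8) 4-7(w=3) 6-7(w=10)}
step 4: add edge 5-6 (w=11); MST = {1-7(w=8) 4-7(w=3) 5-6(w=11) 6-7(w=10)}
step 5: add edge 3-5 (w=7); MST = {1-7(w=8) 3-5(w=7) 4-7(w=3) 5-6(w=11) 6-7(w=10)}
step 6: add edge 2-3 (w=13); MST = {1-7(w=8) 2-3(w=13) 3-5(w=7) 4-7(w=3) 5-6(w=11) 6-7(w=10)}
step 7: add edge 0-2 (w=7); MST = {0-2(w=7) 1-7(w=8) 2-3(w=13) 3-5(w=7) 4-7(w=3) 5-6(w=11) 6-7(w=10)}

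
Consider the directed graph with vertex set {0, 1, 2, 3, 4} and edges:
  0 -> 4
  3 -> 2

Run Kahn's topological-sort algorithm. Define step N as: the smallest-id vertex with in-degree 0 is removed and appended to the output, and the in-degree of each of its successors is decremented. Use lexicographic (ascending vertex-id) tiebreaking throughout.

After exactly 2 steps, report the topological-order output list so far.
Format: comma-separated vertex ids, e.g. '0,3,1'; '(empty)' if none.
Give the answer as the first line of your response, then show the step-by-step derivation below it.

0,1

step 1: output 0; order=[0]; indeg=(0,0,1,0,0)
step 2: output 1; order=[0,1]; indeg=(0,0,1,0,0)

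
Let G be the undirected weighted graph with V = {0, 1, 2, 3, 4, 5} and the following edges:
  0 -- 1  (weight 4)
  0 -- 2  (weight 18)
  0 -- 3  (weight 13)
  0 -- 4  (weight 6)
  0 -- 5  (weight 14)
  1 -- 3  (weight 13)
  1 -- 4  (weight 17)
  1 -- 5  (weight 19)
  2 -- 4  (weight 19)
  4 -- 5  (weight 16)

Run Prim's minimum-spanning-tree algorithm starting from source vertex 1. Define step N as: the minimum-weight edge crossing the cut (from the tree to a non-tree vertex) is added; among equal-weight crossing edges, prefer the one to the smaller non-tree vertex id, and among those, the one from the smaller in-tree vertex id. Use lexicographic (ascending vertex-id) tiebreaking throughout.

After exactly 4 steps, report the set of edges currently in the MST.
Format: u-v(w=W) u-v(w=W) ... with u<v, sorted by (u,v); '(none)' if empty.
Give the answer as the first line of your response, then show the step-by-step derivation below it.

0-1(w=4) 0-3(w=13) 0-4(w=6) 0-5(w=14)

step 1: add edge 0-1 (w=4); MST = {0-1(w=4)}
step 2: add edge 0-4 (w=6); MST = {0-1(w=4) 0-4(w=6)}
step 3: add edge 0-3 (w=13); MST = {0-1(w=4) 0-3(w=13) 0-4(w=6)}
step 4: add edge 0-5 (w=14); MST = {0-1(w=4) 0-3(w=13) 0-4(w=6) 0-5(w=14)}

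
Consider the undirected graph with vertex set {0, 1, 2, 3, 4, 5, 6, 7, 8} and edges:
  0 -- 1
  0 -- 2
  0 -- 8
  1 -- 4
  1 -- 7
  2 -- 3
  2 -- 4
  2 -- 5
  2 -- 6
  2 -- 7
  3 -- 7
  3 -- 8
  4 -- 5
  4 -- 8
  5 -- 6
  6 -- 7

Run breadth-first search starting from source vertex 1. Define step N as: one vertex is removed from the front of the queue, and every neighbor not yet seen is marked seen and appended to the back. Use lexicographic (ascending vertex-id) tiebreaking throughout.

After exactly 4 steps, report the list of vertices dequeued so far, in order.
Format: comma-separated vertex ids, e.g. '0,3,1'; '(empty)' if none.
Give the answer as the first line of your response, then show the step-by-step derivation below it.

1,0,4,7

step 1: dequeue 1; queue=[0,4,7]; order=1
step 2: dequeue 0; queue=[4,7,2,8]; order=1,0
step 3: dequeue 4; queue=[7,2,8,5]; order=1,0,4
step 4: dequeue 7; queue=[2,8,5,3,6]; order=1,0,4,7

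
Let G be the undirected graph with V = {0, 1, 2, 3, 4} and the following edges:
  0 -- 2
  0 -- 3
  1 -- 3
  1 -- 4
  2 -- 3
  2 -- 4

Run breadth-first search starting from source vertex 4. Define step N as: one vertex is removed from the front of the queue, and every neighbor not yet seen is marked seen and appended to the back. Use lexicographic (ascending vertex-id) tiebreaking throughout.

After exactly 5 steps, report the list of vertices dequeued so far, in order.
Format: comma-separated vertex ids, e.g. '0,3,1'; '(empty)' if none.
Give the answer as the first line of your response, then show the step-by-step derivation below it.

4,1,2,3,0

step 1: dequeue 4; queue=[1,2]; order=4
step 2: dequeue 1; queue=[2,3]; order=4,1
step 3: dequeue 2; queue=[3,0]; order=4,1,2
step 4: dequeue 3; queue=[0]; order=4,1,2,3
step 5: dequeue 0; queue=[(empty)]; order=4,1,2,3,0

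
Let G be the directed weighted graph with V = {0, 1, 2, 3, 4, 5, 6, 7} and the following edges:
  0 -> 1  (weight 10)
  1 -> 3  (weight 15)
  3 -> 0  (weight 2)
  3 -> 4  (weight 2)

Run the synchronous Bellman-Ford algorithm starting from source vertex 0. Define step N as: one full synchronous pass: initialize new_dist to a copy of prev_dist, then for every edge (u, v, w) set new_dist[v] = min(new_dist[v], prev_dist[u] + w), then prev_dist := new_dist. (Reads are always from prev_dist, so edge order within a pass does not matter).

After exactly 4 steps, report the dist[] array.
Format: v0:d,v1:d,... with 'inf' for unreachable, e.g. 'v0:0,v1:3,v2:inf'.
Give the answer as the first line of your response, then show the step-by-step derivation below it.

v0:0,v1:10,v2:inf,v3:25,v4:27,v5:inf,v6:inf,v7:inf

step 1: dist = v0:0,v1:10,v2:inf,v3:inf,v4:inf,v5:inf,v6:inf,v7:inf
step 2: dist = v0:0,v1:10,v2:inf,v3:25,v4:inf,v5:inf,v6:inf,v7:inf
step 3: dist = v0:0,v1:10,v2:inf,v3:25,v4:27,v5:inf,v6:inf,v7:inf
step 4: dist = v0:0,v1:10,v2:inf,v3:25,v4:27,v5:inf,v6:inf,v7:inf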